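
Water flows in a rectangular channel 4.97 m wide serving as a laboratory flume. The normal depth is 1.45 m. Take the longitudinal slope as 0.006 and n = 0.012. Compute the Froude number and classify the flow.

Flow area A = b·y = 4.97 × 1.45 = 7.206 m². Wetted perimeter P = b + 2y = 4.97 + 2×1.45 = 7.87 m.
Hydraulic radius R = A/P = 7.206/7.87 = 0.9157 m.
V = (1/n) R^(2/3) √S = (1/0.012) × 0.9157^(2/3) × √0.006 = 6.087 m/s. Hydraulic depth D_h = A/T = 7.206/4.97 = 1.45 m.
Froude number Fr = V/√(g·D_h) = 6.087/√(9.81×1.45) = 1.61, which is greater than 1, so the flow is supercritical.

supercritical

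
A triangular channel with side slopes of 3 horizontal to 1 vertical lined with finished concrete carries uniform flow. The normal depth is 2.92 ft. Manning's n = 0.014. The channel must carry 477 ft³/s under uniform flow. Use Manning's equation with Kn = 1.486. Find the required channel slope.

For a triangular section with side slope z = 3: A = zy² = 3×2.92² = 25.58 ft²; P = 2y√(1+z²) = 2×2.92×3.162 = 18.47 ft.
Hydraulic radius R = A/P = 25.58/18.47 = 1.385 ft.
From Manning's equation, S = [nQ / (1.486 A R^(2/3))]² = [0.014 × 477 / (1.486 × 25.58 × 1.385^(2/3))]² = 0.02.

S = 0.02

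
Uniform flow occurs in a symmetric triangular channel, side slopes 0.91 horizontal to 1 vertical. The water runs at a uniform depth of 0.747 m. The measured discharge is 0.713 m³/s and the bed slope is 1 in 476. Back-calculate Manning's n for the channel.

For a triangular section with side slope z = 0.91: A = zy² = 0.91×0.747² = 0.5078 m²; P = 2y√(1+z²) = 2×0.747×1.352 = 2.02 m.
Hydraulic radius R = A/P = 0.5078/2.02 = 0.2514 m.
Rearranging Manning's equation: n = (1/Q) A R^(2/3) S^(1/2) = (1/0.713) × 0.5078 × 0.2514^(2/3) × √0.002101 = 0.013.

n = 0.013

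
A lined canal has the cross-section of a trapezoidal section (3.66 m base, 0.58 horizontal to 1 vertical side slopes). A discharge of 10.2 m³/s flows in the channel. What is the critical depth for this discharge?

At critical depth, Q² T / (g A³) = 1, i.e. A³/T = Q²/g = 10.2²/9.81 = 10.61.
Trying y = 1.03 m: A³/T = 17.37 — over.
Trying y = 0.739 m: A³/T = 6.106 — short.
Trying y = 0.881 m: A³/T = 10.6 — ≈ 10.61.

y_c = 0.881 m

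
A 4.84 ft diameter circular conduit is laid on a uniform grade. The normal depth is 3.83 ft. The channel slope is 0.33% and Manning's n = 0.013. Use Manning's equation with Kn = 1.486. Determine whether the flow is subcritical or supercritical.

subcritical

For a circular section of diameter D = 4.84 ft at depth y = 3.83 ft, the central angle is θ = 2 arccos(1 − 2y/D) = 4.386 rad. Then A = (D²/8)(θ − sin θ) = 15.61 ft² and P = Dθ/2 = 10.61 ft.
Hydraulic radius R = A/P = 15.61/10.61 = 1.471 ft.
V = (1.486/n) R^(2/3) √S = (1.486/0.013) × 1.471^(2/3) × √0.0033 = 8.494 ft/s. Hydraulic depth D_h = A/T = 15.61/3.934 = 3.97 ft.
Froude number Fr = V/√(g·D_h) = 8.494/√(32.2×3.97) = 0.751, which is less than 1, so the flow is subcritical.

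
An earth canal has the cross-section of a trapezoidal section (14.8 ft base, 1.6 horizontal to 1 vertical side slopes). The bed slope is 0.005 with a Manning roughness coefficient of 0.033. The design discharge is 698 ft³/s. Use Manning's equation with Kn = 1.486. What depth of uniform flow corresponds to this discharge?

Manning's equation rearranged: A R^(2/3) = nQ / (1.486·√S) = 0.033 × 698 / (1.486 × √0.005) = 219.2.
Trying y = 3.56 ft: A R^(2/3) = 137.4 — low.
Trying y = 5.74 ft: A R^(2/3) = 333.8 — high.
Trying y = 4.59 ft: A R^(2/3) = 219.1 — close enough.

y_n = 4.59 ft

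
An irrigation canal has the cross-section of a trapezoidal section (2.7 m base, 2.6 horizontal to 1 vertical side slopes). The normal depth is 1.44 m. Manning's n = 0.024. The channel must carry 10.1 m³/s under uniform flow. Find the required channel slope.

With bottom width b = 2.7 m and side slope z = 2.6: A = (b + zy)y = (2.7 + 2.6×1.44)×1.44 = 9.279 m²; P = b + 2y√(1+z²) = 2.7 + 2×1.44×2.786 = 10.72 m.
Hydraulic radius R = A/P = 9.279/10.72 = 0.8654 m.
From Manning's equation, S = [nQ / (1 A R^(2/3))]² = [0.024 × 10.1 / (1 × 9.279 × 0.8654^(2/3))]² = 0.000827.

S = 0.000827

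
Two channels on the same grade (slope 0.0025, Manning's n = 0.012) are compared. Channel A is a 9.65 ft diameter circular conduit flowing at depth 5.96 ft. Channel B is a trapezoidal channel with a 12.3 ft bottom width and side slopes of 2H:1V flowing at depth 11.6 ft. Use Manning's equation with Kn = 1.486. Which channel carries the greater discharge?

Channel A: For a circular section of diameter D = 9.65 ft at depth y = 5.96 ft, the central angle is θ = 2 arccos(1 − 2y/D) = 3.617 rad. Then A = (D²/8)(θ − sin θ) = 47.42 ft² and P = Dθ/2 = 17.45 ft. Hydraulic radius R = A/P = 47.42/17.45 = 2.718 ft. Q_A = (1.486/0.012)·47.42·2.718^(2/3)·√0.0025 = 571.8 ft³/s.
Channel B: With bottom width b = 12.3 ft and side slope z = 2: A = (b + zy)y = (12.3 + 2×11.6)×11.6 = 411.8 ft²; P = b + 2y√(1+z²) = 12.3 + 2×11.6×2.236 = 64.18 ft. Hydraulic radius R = A/P = 411.8/64.18 = 6.417 ft. Q_B = (1.486/0.012)·411.8·6.417^(2/3)·√0.0025 = 8804 ft³/s.
Q_A = 571.8 ft³/s vs Q_B = 8804 ft³/s, so channel B carries more.

channel B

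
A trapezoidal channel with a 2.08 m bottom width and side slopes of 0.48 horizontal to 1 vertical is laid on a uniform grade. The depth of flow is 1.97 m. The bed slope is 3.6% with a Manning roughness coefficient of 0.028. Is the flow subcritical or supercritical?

supercritical

With bottom width b = 2.08 m and side slope z = 0.48: A = (b + zy)y = (2.08 + 0.48×1.97)×1.97 = 5.96 m²; P = b + 2y√(1+z²) = 2.08 + 2×1.97×1.109 = 6.45 m.
Hydraulic radius R = A/P = 5.96/6.45 = 0.924 m.
V = (1/n) R^(2/3) √S = (1/0.028) × 0.924^(2/3) × √0.036 = 6.429 m/s. Hydraulic depth D_h = A/T = 5.96/3.971 = 1.501 m.
Froude number Fr = V/√(g·D_h) = 6.429/√(9.81×1.501) = 1.68, which is greater than 1, so the flow is supercritical.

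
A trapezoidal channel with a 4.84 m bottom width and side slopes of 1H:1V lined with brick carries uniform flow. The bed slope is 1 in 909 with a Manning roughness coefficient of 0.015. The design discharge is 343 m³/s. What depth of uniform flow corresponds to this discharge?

y_n = 6.42 m

Manning's equation rearranged: A R^(2/3) = nQ / (1·√S) = 0.015 × 343 / (√0.0011) = 155.1.
Try y = 4.7 m: A R^(2/3) = 81.99 — low.
Try y = 7.97 m: A R^(2/3) = 245.5 — high.
Try y = 6.42 m: A R^(2/3) = 155.1 — ≈ 155.1.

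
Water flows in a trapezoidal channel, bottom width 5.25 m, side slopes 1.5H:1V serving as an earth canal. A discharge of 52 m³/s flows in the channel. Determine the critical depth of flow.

y_c = 1.8 m

At critical depth, Q² T / (g A³) = 1, i.e. A³/T = Q²/g = 52²/9.81 = 275.6.
Trying y = 2.17 m: A³/T = 534.6 — high.
Trying y = 1.8 m: A³/T = 275.1 — close enough.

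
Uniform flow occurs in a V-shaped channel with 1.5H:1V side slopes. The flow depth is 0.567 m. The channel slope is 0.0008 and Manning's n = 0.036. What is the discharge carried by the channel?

For a triangular section with side slope z = 1.5: A = zy² = 1.5×0.567² = 0.4822 m²; P = 2y√(1+z²) = 2×0.567×1.803 = 2.044 m.
Hydraulic radius R = A/P = 0.4822/2.044 = 0.2359 m.
Manning's equation: Q = (1/n) A R^(2/3) S^(1/2) = (1/0.036) × 0.4822 × 0.2359^(2/3) × 0.0008^(1/2) = 0.145 m³/s.

Q = 0.145 m³/s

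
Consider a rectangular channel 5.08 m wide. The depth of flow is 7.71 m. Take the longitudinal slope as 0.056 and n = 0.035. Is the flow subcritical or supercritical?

Flow area A = b·y = 5.08 × 7.71 = 39.17 m². Wetted perimeter P = b + 2y = 5.08 + 2×7.71 = 20.5 m.
Hydraulic radius R = A/P = 39.17/20.5 = 1.911 m.
V = (1/n) R^(2/3) √S = (1/0.035) × 1.911^(2/3) × √0.056 = 10.41 m/s. Hydraulic depth D_h = A/T = 39.17/5.08 = 7.71 m.
Froude number Fr = V/√(g·D_h) = 10.41/√(9.81×7.71) = 1.2, which is greater than 1, so the flow is supercritical.

supercritical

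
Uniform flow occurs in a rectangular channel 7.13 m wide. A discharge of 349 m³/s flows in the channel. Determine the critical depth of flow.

For a rectangular channel, critical depth y_c = (q²/g)^(1/3) where q = Q/b = 349/7.13 = 48.95 m²/s.
So y_c = (48.95²/9.81)^(1/3) = 6.25 m.

y_c = 6.25 m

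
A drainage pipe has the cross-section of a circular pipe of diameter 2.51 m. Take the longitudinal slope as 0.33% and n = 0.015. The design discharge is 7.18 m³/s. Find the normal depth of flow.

y_n = 1.28 m

Manning's equation rearranged: A R^(2/3) = nQ / (1·√S) = 0.015 × 7.18 / (√0.0033) = 1.875.
Try y = 1.01 m: A R^(2/3) = 1.236 — short.
Try y = 1.28 m: A R^(2/3) = 1.875 — ≈ 1.875.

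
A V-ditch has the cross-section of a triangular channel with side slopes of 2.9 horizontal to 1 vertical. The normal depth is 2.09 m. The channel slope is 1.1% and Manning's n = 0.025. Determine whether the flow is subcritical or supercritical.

For a triangular section with side slope z = 2.9: A = zy² = 2.9×2.09² = 12.67 m²; P = 2y√(1+z²) = 2×2.09×3.068 = 12.82 m.
Hydraulic radius R = A/P = 12.67/12.82 = 0.9879 m.
V = (1/n) R^(2/3) √S = (1/0.025) × 0.9879^(2/3) × √0.011 = 4.161 m/s. Hydraulic depth D_h = A/T = 12.67/12.12 = 1.045 m.
Froude number Fr = V/√(g·D_h) = 4.161/√(9.81×1.045) = 1.3, which is greater than 1, so the flow is supercritical.

supercritical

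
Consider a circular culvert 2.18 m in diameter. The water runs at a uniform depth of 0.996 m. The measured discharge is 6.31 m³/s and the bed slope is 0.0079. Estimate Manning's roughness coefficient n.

n = 0.015

For a circular section of diameter D = 2.18 m at depth y = 0.996 m, the central angle is θ = 2 arccos(1 − 2y/D) = 2.969 rad. Then A = (D²/8)(θ − sin θ) = 1.662 m² and P = Dθ/2 = 3.236 m.
Hydraulic radius R = A/P = 1.662/3.236 = 0.5135 m.
Rearranging Manning's equation: n = (1/Q) A R^(2/3) S^(1/2) = (1/6.31) × 1.662 × 0.5135^(2/3) × √0.0079 = 0.015.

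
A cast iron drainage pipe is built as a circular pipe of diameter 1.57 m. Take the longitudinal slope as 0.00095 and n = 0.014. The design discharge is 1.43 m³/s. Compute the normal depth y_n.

Manning's equation rearranged: A R^(2/3) = nQ / (1·√S) = 0.014 × 1.43 / (√0.00095) = 0.6495.
Trying y = 0.667 m: A R^(2/3) = 0.3901 — low.
Trying y = 1.02 m: A R^(2/3) = 0.7845 — high.
Trying y = 0.9 m: A R^(2/3) = 0.6495 — close enough.

y_n = 0.9 m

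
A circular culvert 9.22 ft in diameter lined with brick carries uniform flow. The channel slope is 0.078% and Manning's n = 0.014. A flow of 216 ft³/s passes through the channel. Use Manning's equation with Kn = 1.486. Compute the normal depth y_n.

y_n = 5.28 ft

Manning's equation rearranged: A R^(2/3) = nQ / (1.486·√S) = 0.014 × 216 / (1.486 × √0.00078) = 72.86.
At y = 6.72 ft: A R^(2/3) = 102.7 — too large.
At y = 4.4 ft: A R^(2/3) = 53.78 — too small.
At y = 5.28 ft: A R^(2/3) = 72.79 — matches.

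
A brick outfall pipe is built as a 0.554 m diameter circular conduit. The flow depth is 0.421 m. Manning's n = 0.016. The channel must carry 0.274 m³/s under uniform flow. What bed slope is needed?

For a circular section of diameter D = 0.554 m at depth y = 0.421 m, the central angle is θ = 2 arccos(1 − 2y/D) = 4.235 rad. Then A = (D²/8)(θ − sin θ) = 0.1965 m² and P = Dθ/2 = 1.173 m.
Hydraulic radius R = A/P = 0.1965/1.173 = 0.1675 m.
From Manning's equation, S = [nQ / (1 A R^(2/3))]² = [0.016 × 0.274 / (1 × 0.1965 × 0.1675^(2/3))]² = 0.00539.

S = 0.00539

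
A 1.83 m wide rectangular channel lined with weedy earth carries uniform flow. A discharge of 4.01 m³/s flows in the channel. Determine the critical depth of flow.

For a rectangular channel, critical depth y_c = (q²/g)^(1/3) where q = Q/b = 4.01/1.83 = 2.191 m²/s.
So y_c = (2.191²/9.81)^(1/3) = 0.788 m.

y_c = 0.788 m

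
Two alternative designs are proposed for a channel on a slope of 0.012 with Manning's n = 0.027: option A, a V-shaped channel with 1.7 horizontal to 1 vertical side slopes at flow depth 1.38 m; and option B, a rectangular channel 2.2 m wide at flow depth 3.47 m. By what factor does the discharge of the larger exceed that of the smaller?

2.96

Channel A: For a triangular section with side slope z = 1.7: A = zy² = 1.7×1.38² = 3.237 m²; P = 2y√(1+z²) = 2×1.38×1.972 = 5.444 m. Hydraulic radius R = A/P = 3.237/5.444 = 0.5947 m. Q_A = (1/0.027)·3.237·0.5947^(2/3)·√0.012 = 9.289 m³/s.
Channel B: Flow area A = b·y = 2.2 × 3.47 = 7.634 m². Wetted perimeter P = b + 2y = 2.2 + 2×3.47 = 9.14 m. Hydraulic radius R = A/P = 7.634/9.14 = 0.8352 m. Q_B = (1/0.027)·7.634·0.8352^(2/3)·√0.012 = 27.47 m³/s.
The larger discharge is 27.47 m³/s and the smaller is 9.289 m³/s; the ratio is 2.96.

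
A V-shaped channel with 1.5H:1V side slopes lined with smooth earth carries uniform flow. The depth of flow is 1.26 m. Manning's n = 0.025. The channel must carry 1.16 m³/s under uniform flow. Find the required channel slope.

For a triangular section with side slope z = 1.5: A = zy² = 1.5×1.26² = 2.381 m²; P = 2y√(1+z²) = 2×1.26×1.803 = 4.543 m.
Hydraulic radius R = A/P = 2.381/4.543 = 0.5242 m.
From Manning's equation, S = [nQ / (1 A R^(2/3))]² = [0.025 × 1.16 / (1 × 2.381 × 0.5242^(2/3))]² = 0.000351.

S = 0.000351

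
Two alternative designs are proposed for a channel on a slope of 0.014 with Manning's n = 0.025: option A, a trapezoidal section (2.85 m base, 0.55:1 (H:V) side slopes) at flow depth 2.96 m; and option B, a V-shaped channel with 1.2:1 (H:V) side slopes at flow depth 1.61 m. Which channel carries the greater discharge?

Channel A: With bottom width b = 2.85 m and side slope z = 0.55: A = (b + zy)y = (2.85 + 0.55×2.96)×2.96 = 13.25 m²; P = b + 2y√(1+z²) = 2.85 + 2×2.96×1.141 = 9.606 m. Hydraulic radius R = A/P = 13.25/9.606 = 1.38 m. Q_A = (1/0.025)·13.25·1.38^(2/3)·√0.014 = 77.75 m³/s.
Channel B: For a triangular section with side slope z = 1.2: A = zy² = 1.2×1.61² = 3.111 m²; P = 2y√(1+z²) = 2×1.61×1.562 = 5.03 m. Hydraulic radius R = A/P = 3.111/5.03 = 0.6184 m. Q_B = (1/0.025)·3.111·0.6184^(2/3)·√0.014 = 10.69 m³/s.
Q_A = 77.75 m³/s vs Q_B = 10.69 m³/s, so channel A carries more.

channel A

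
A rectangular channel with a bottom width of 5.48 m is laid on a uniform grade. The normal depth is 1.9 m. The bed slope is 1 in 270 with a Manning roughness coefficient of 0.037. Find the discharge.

Flow area A = b·y = 5.48 × 1.9 = 10.41 m². Wetted perimeter P = b + 2y = 5.48 + 2×1.9 = 9.28 m.
Hydraulic radius R = A/P = 10.41/9.28 = 1.122 m.
Manning's equation: Q = (1/n) A R^(2/3) S^(1/2) = (1/0.037) × 10.41 × 1.122^(2/3) × 0.003704^(1/2) = 18.5 m³/s.

Q = 18.5 m³/s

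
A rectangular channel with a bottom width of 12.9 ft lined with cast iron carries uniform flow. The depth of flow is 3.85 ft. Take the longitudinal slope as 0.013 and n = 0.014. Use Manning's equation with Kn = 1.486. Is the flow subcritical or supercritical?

Flow area A = b·y = 12.9 × 3.85 = 49.66 ft². Wetted perimeter P = b + 2y = 12.9 + 2×3.85 = 20.6 ft.
Hydraulic radius R = A/P = 49.66/20.6 = 2.411 ft.
V = (1.486/n) R^(2/3) √S = (1.486/0.014) × 2.411^(2/3) × √0.013 = 21.76 ft/s. Hydraulic depth D_h = A/T = 49.66/12.9 = 3.85 ft.
Froude number Fr = V/√(g·D_h) = 21.76/√(32.2×3.85) = 1.95, which is greater than 1, so the flow is supercritical.

supercritical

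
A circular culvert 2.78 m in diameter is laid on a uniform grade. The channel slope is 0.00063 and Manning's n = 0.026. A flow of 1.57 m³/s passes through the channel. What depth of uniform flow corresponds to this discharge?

Manning's equation rearranged: A R^(2/3) = nQ / (1·√S) = 0.026 × 1.57 / (√0.00063) = 1.626.
Try y = 0.849 m: A R^(2/3) = 0.9654 — short.
Try y = 1.26 m: A R^(2/3) = 2.009 — over.
Try y = 1.12 m: A R^(2/3) = 1.626 — close enough.

y_n = 1.12 m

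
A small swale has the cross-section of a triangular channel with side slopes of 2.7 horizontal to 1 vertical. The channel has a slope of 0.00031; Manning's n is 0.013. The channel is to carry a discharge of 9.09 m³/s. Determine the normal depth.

y_n = 1.7 m

Manning's equation rearranged: A R^(2/3) = nQ / (1·√S) = 0.013 × 9.09 / (√0.00031) = 6.712.
At y = 1.29 m: A R^(2/3) = 3.213 — short.
At y = 2.09 m: A R^(2/3) = 11.64 — over.
At y = 1.7 m: A R^(2/3) = 6.708 — close enough.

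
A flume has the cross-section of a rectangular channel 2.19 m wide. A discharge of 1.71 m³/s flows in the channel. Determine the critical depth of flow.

For a rectangular channel, critical depth y_c = (q²/g)^(1/3) where q = Q/b = 1.71/2.19 = 0.7808 m²/s.
So y_c = (0.7808²/9.81)^(1/3) = 0.396 m.

y_c = 0.396 m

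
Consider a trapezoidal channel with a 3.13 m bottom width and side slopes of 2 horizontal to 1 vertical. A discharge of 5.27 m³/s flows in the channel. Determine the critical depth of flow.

At critical depth, Q² T / (g A³) = 1, i.e. A³/T = Q²/g = 5.27²/9.81 = 2.831.
Trying y = 0.632 m: A³/T = 3.785 — too large.
Trying y = 0.437 m: A³/T = 1.098 — too small.
Trying y = 0.58 m: A³/T = 2.827 — close enough.

y_c = 0.58 m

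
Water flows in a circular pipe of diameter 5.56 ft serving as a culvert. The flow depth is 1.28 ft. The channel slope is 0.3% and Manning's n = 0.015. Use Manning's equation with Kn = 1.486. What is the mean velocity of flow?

For a circular section of diameter D = 5.56 ft at depth y = 1.28 ft, the central angle is θ = 2 arccos(1 − 2y/D) = 2.002 rad. Then A = (D²/8)(θ − sin θ) = 4.224 ft² and P = Dθ/2 = 5.565 ft.
Hydraulic radius R = A/P = 4.224/5.565 = 0.7591 ft.
From Manning's equation, V = (1.486/n) R^(2/3) S^(1/2) = (1.486/0.015) × 0.7591^(2/3) × 0.003^(1/2) = 4.52 ft/s.

V = 4.52 ft/s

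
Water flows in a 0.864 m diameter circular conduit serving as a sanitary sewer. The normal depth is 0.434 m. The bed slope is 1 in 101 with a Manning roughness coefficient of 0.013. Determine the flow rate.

Q = 0.814 m³/s

For a circular section of diameter D = 0.864 m at depth y = 0.434 m, the central angle is θ = 2 arccos(1 − 2y/D) = 3.151 rad. Then A = (D²/8)(θ − sin θ) = 0.2949 m² and P = Dθ/2 = 1.361 m.
Hydraulic radius R = A/P = 0.2949/1.361 = 0.2166 m.
Manning's equation: Q = (1/n) A R^(2/3) S^(1/2) = (1/0.013) × 0.2949 × 0.2166^(2/3) × 0.009901^(1/2) = 0.814 m³/s.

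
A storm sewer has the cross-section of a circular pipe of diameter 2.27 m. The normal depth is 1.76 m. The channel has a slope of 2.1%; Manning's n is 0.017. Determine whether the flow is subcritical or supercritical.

supercritical

For a circular section of diameter D = 2.27 m at depth y = 1.76 m, the central angle is θ = 2 arccos(1 − 2y/D) = 4.308 rad. Then A = (D²/8)(θ − sin θ) = 3.367 m² and P = Dθ/2 = 4.889 m.
Hydraulic radius R = A/P = 3.367/4.889 = 0.6886 m.
V = (1/n) R^(2/3) √S = (1/0.017) × 0.6886^(2/3) × √0.021 = 6.647 m/s. Hydraulic depth D_h = A/T = 3.367/1.895 = 1.777 m.
Froude number Fr = V/√(g·D_h) = 6.647/√(9.81×1.777) = 1.59, which is greater than 1, so the flow is supercritical.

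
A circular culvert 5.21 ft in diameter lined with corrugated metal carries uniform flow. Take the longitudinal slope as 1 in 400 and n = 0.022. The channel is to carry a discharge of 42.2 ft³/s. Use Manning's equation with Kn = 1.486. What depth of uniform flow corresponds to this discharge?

y_n = 2.58 ft

Manning's equation rearranged: A R^(2/3) = nQ / (1.486·√S) = 0.022 × 42.2 / (1.486 × √0.0025) = 12.5.
Try y = 3.19 ft: A R^(2/3) = 17.62 — high.
Try y = 1.93 ft: A R^(2/3) = 7.436 — low.
Try y = 2.58 ft: A R^(2/3) = 12.51 — matches.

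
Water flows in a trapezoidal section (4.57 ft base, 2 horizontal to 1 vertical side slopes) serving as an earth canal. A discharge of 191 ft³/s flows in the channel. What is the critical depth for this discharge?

At critical depth, Q² T / (g A³) = 1, i.e. A³/T = Q²/g = 191²/32.2 = 1133.
Trying y = 3.18 ft: A³/T = 2429 — over.
Trying y = 2.19 ft: A³/T = 564.9 — short.
Trying y = 2.62 ft: A³/T = 1128 — matches.

y_c = 2.62 ft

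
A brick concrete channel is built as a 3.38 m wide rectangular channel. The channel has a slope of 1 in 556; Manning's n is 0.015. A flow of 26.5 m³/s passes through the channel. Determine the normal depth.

y_n = 2.7 m

Manning's equation rearranged: A R^(2/3) = nQ / (1·√S) = 0.015 × 26.5 / (√0.001799) = 9.373.
Trying y = 3.08 m: A R^(2/3) = 11.03 — over.
Trying y = 1.96 m: A R^(2/3) = 6.21 — short.
Trying y = 2.7 m: A R^(2/3) = 9.364 — ≈ 9.373.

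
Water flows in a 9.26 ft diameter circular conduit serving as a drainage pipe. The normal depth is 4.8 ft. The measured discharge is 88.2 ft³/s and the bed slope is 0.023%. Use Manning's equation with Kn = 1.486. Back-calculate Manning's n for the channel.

For a circular section of diameter D = 9.26 ft at depth y = 4.8 ft, the central angle is θ = 2 arccos(1 − 2y/D) = 3.215 rad. Then A = (D²/8)(θ − sin θ) = 35.25 ft² and P = Dθ/2 = 14.89 ft.
Hydraulic radius R = A/P = 35.25/14.89 = 2.368 ft.
Rearranging Manning's equation: n = (1.486/Q) A R^(2/3) S^(1/2) = (1.486/88.2) × 35.25 × 2.368^(2/3) × √0.00023 = 0.016.

n = 0.016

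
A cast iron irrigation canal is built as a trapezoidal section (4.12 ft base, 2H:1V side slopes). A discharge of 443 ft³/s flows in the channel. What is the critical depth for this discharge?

y_c = 4.07 ft

At critical depth, Q² T / (g A³) = 1, i.e. A³/T = Q²/g = 443²/32.2 = 6095.
At y = 4.45 ft: A³/T = 8873 — too large.
At y = 3.21 ft: A³/T = 2284 — too small.
At y = 4.07 ft: A³/T = 6090 — ≈ 6095.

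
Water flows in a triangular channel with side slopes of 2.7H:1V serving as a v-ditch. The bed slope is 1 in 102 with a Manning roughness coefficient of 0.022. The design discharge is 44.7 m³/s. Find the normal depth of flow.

y_n = 1.97 m

Manning's equation rearranged: A R^(2/3) = nQ / (1·√S) = 0.022 × 44.7 / (√0.009804) = 9.932.
At y = 1.4 m: A R^(2/3) = 3.997 — too small.
At y = 2.28 m: A R^(2/3) = 14.67 — too large.
At y = 1.97 m: A R^(2/3) = 9.938 — close enough.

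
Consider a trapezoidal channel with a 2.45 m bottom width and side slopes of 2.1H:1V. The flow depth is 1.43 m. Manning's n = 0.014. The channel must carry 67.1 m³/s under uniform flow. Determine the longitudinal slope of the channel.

With bottom width b = 2.45 m and side slope z = 2.1: A = (b + zy)y = (2.45 + 2.1×1.43)×1.43 = 7.798 m²; P = b + 2y√(1+z²) = 2.45 + 2×1.43×2.326 = 9.102 m.
Hydraulic radius R = A/P = 7.798/9.102 = 0.8567 m.
From Manning's equation, S = [nQ / (1 A R^(2/3))]² = [0.014 × 67.1 / (1 × 7.798 × 0.8567^(2/3))]² = 0.0178.

S = 0.0178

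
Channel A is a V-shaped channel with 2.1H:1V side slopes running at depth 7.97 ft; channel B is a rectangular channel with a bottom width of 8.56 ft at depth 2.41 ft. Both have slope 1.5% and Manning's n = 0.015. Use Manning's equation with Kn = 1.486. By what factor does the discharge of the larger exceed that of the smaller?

Channel A: For a triangular section with side slope z = 2.1: A = zy² = 2.1×7.97² = 133.4 ft²; P = 2y√(1+z²) = 2×7.97×2.326 = 37.08 ft. Hydraulic radius R = A/P = 133.4/37.08 = 3.598 ft. Q_A = (1.486/0.015)·133.4·3.598^(2/3)·√0.015 = 3800 ft³/s.
Channel B: Flow area A = b·y = 8.56 × 2.41 = 20.63 ft². Wetted perimeter P = b + 2y = 8.56 + 2×2.41 = 13.38 ft. Hydraulic radius R = A/P = 20.63/13.38 = 1.542 ft. Q_B = (1.486/0.015)·20.63·1.542^(2/3)·√0.015 = 334.1 ft³/s.
The larger discharge is 3800 ft³/s and the smaller is 334.1 ft³/s; the ratio is 11.4.

11.4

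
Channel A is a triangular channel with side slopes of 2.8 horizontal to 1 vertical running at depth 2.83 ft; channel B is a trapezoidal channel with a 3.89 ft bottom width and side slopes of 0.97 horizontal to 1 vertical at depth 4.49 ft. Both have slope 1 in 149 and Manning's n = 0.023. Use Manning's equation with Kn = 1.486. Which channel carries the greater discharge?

Channel A: For a triangular section with side slope z = 2.8: A = zy² = 2.8×2.83² = 22.42 ft²; P = 2y√(1+z²) = 2×2.83×2.973 = 16.83 ft. Hydraulic radius R = A/P = 22.42/16.83 = 1.333 ft. Q_A = (1.486/0.023)·22.42·1.333^(2/3)·√0.006711 = 143.7 ft³/s.
Channel B: With bottom width b = 3.89 ft and side slope z = 0.97: A = (b + zy)y = (3.89 + 0.97×4.49)×4.49 = 37.02 ft²; P = b + 2y√(1+z²) = 3.89 + 2×4.49×1.393 = 16.4 ft. Hydraulic radius R = A/P = 37.02/16.4 = 2.257 ft. Q_B = (1.486/0.023)·37.02·2.257^(2/3)·√0.006711 = 337.2 ft³/s.
Q_A = 143.7 ft³/s vs Q_B = 337.2 ft³/s, so channel B carries more.

channel B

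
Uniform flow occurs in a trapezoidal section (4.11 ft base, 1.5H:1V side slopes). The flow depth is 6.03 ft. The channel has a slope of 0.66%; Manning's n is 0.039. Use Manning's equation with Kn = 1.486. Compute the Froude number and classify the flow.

With bottom width b = 4.11 ft and side slope z = 1.5: A = (b + zy)y = (4.11 + 1.5×6.03)×6.03 = 79.32 ft²; P = b + 2y√(1+z²) = 4.11 + 2×6.03×1.803 = 25.85 ft.
Hydraulic radius R = A/P = 79.32/25.85 = 3.068 ft.
V = (1.486/n) R^(2/3) √S = (1.486/0.039) × 3.068^(2/3) × √0.0066 = 6.536 ft/s. Hydraulic depth D_h = A/T = 79.32/22.2 = 3.573 ft.
Froude number Fr = V/√(g·D_h) = 6.536/√(32.2×3.573) = 0.609, which is less than 1, so the flow is subcritical.

subcritical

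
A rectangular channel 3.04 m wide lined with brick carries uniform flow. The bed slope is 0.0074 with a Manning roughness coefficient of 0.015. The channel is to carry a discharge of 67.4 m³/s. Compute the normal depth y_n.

y_n = 3.68 m

Manning's equation rearranged: A R^(2/3) = nQ / (1·√S) = 0.015 × 67.4 / (√0.0074) = 11.75.
At y = 4.4 m: A R^(2/3) = 14.51 — high.
At y = 3.22 m: A R^(2/3) = 10 — low.
At y = 3.68 m: A R^(2/3) = 11.74 — close enough.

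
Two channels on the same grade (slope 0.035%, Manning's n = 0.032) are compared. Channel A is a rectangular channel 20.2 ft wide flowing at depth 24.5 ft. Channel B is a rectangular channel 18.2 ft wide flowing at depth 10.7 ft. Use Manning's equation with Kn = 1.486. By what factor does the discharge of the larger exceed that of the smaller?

3.26

Channel A: Flow area A = b·y = 20.2 × 24.5 = 494.9 ft². Wetted perimeter P = b + 2y = 20.2 + 2×24.5 = 69.2 ft. Hydraulic radius R = A/P = 494.9/69.2 = 7.152 ft. Q_A = (1.486/0.032)·494.9·7.152^(2/3)·√0.00035 = 1596 ft³/s.
Channel B: Flow area A = b·y = 18.2 × 10.7 = 194.7 ft². Wetted perimeter P = b + 2y = 18.2 + 2×10.7 = 39.6 ft. Hydraulic radius R = A/P = 194.7/39.6 = 4.918 ft. Q_B = (1.486/0.032)·194.7·4.918^(2/3)·√0.00035 = 489.3 ft³/s.
The larger discharge is 1596 ft³/s and the smaller is 489.3 ft³/s; the ratio is 3.26.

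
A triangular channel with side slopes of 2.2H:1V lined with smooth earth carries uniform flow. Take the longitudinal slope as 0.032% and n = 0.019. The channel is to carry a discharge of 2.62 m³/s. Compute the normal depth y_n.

y_n = 1.33 m

Manning's equation rearranged: A R^(2/3) = nQ / (1·√S) = 0.019 × 2.62 / (√0.00032) = 2.783.
Try y = 1.64 m: A R^(2/3) = 4.869 — high.
Try y = 1.33 m: A R^(2/3) = 2.785 — close enough.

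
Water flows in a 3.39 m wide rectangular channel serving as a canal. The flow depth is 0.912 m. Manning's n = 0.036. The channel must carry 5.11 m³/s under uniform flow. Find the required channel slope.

S = 0.00711

Flow area A = b·y = 3.39 × 0.912 = 3.092 m². Wetted perimeter P = b + 2y = 3.39 + 2×0.912 = 5.214 m.
Hydraulic radius R = A/P = 3.092/5.214 = 0.593 m.
From Manning's equation, S = [nQ / (1 A R^(2/3))]² = [0.036 × 5.11 / (1 × 3.092 × 0.593^(2/3))]² = 0.00711.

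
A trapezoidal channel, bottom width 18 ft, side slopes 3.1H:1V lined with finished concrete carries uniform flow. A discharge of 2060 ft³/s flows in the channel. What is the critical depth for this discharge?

At critical depth, Q² T / (g A³) = 1, i.e. A³/T = Q²/g = 2060²/32.2 = 131800.
Try y = 3.95 ft: A³/T = 40130 — short.
Try y = 6.57 ft: A³/T = 272700 — over.
Try y = 5.44 ft: A³/T = 131900 — close enough.

y_c = 5.44 ft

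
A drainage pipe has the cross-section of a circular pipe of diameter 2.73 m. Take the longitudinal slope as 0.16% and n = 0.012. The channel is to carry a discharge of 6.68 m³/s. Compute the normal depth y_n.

y_n = 1.27 m

Manning's equation rearranged: A R^(2/3) = nQ / (1·√S) = 0.012 × 6.68 / (√0.0016) = 2.004.
Try y = 1.07 m: A R^(2/3) = 1.473 — low.
Try y = 1.44 m: A R^(2/3) = 2.482 — high.
Try y = 1.27 m: A R^(2/3) = 2.004 — ≈ 2.004.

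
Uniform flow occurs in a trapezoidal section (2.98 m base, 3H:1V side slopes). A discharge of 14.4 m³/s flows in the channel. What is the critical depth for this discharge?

y_c = 0.969 m

At critical depth, Q² T / (g A³) = 1, i.e. A³/T = Q²/g = 14.4²/9.81 = 21.14.
At y = 0.733 m: A³/T = 7.415 — too small.
At y = 1.12 m: A³/T = 36.91 — too large.
At y = 0.969 m: A³/T = 21.11 — matches.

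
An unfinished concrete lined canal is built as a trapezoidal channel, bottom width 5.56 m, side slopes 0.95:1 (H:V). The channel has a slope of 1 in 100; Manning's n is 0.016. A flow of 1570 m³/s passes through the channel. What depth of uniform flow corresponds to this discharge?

y_n = 7.92 m

Manning's equation rearranged: A R^(2/3) = nQ / (1·√S) = 0.016 × 1570 / (√0.01) = 251.2.
At y = 9.66 m: A R^(2/3) = 383.4 — too large.
At y = 7.03 m: A R^(2/3) = 196.4 — too small.
At y = 7.92 m: A R^(2/3) = 251.5 — ≈ 251.2.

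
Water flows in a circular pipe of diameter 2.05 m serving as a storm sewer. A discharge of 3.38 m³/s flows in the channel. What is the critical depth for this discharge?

y_c = 0.869 m

At critical depth, Q² T / (g A³) = 1, i.e. A³/T = Q²/g = 3.38²/9.81 = 1.165.
Try y = 0.969 m: A³/T = 1.769 — high.
Try y = 0.659 m: A³/T = 0.4017 — low.
Try y = 0.869 m: A³/T = 1.166 — close enough.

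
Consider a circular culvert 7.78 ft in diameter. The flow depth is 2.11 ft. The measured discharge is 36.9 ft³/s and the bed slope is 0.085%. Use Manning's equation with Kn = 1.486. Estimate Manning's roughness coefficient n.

n = 0.014

For a circular section of diameter D = 7.78 ft at depth y = 2.11 ft, the central angle is θ = 2 arccos(1 − 2y/D) = 2.191 rad. Then A = (D²/8)(θ − sin θ) = 10.42 ft² and P = Dθ/2 = 8.523 ft.
Hydraulic radius R = A/P = 10.42/8.523 = 1.223 ft.
Rearranging Manning's equation: n = (1.486/Q) A R^(2/3) S^(1/2) = (1.486/36.9) × 10.42 × 1.223^(2/3) × √0.00085 = 0.014.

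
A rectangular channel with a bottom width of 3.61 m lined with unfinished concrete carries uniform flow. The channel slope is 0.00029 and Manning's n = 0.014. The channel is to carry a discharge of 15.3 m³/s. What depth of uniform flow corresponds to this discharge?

y_n = 3.17 m

Manning's equation rearranged: A R^(2/3) = nQ / (1·√S) = 0.014 × 15.3 / (√0.00029) = 12.58.
Try y = 2.53 m: A R^(2/3) = 9.456 — too small.
Try y = 3.48 m: A R^(2/3) = 14.1 — too large.
Try y = 3.17 m: A R^(2/3) = 12.56 — ≈ 12.58.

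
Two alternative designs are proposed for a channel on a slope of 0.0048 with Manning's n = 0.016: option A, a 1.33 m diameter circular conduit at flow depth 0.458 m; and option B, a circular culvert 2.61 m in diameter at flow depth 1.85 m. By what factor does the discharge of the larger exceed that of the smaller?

20.1

Channel A: For a circular section of diameter D = 1.33 m at depth y = 0.458 m, the central angle is θ = 2 arccos(1 − 2y/D) = 2.509 rad. Then A = (D²/8)(θ − sin θ) = 0.4238 m² and P = Dθ/2 = 1.668 m. Hydraulic radius R = A/P = 0.4238/1.668 = 0.2541 m. Q_A = (1/0.016)·0.4238·0.2541^(2/3)·√0.0048 = 0.7363 m³/s.
Channel B: For a circular section of diameter D = 2.61 m at depth y = 1.85 m, the central angle is θ = 2 arccos(1 − 2y/D) = 4.003 rad. Then A = (D²/8)(θ − sin θ) = 4.055 m² and P = Dθ/2 = 5.224 m. Hydraulic radius R = A/P = 4.055/5.224 = 0.7762 m. Q_B = (1/0.016)·4.055·0.7762^(2/3)·√0.0048 = 14.83 m³/s.
The larger discharge is 14.83 m³/s and the smaller is 0.7363 m³/s; the ratio is 20.1.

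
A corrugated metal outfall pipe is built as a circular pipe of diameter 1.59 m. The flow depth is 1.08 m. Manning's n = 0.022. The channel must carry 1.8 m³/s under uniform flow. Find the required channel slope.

For a circular section of diameter D = 1.59 m at depth y = 1.08 m, the central angle is θ = 2 arccos(1 − 2y/D) = 3.875 rad. Then A = (D²/8)(θ − sin θ) = 1.436 m² and P = Dθ/2 = 3.081 m.
Hydraulic radius R = A/P = 1.436/3.081 = 0.4662 m.
From Manning's equation, S = [nQ / (1 A R^(2/3))]² = [0.022 × 1.8 / (1 × 1.436 × 0.4662^(2/3))]² = 0.0021.

S = 0.0021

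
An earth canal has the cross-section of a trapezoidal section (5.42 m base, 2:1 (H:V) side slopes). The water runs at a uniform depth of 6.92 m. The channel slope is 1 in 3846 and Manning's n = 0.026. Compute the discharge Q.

With bottom width b = 5.42 m and side slope z = 2: A = (b + zy)y = (5.42 + 2×6.92)×6.92 = 133.3 m²; P = b + 2y√(1+z²) = 5.42 + 2×6.92×2.236 = 36.37 m.
Hydraulic radius R = A/P = 133.3/36.37 = 3.665 m.
Manning's equation: Q = (1/n) A R^(2/3) S^(1/2) = (1/0.026) × 133.3 × 3.665^(2/3) × 0.00026^(1/2) = 196 m³/s.

Q = 196 m³/s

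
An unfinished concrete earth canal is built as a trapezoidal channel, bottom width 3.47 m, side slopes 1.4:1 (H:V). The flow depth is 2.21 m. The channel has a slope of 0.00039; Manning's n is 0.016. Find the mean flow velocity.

V = 1.48 m/s

With bottom width b = 3.47 m and side slope z = 1.4: A = (b + zy)y = (3.47 + 1.4×2.21)×2.21 = 14.51 m²; P = b + 2y√(1+z²) = 3.47 + 2×2.21×1.72 = 11.07 m.
Hydraulic radius R = A/P = 14.51/11.07 = 1.31 m.
From Manning's equation, V = (1/n) R^(2/3) S^(1/2) = (1/0.016) × 1.31^(2/3) × 0.00039^(1/2) = 1.48 m/s.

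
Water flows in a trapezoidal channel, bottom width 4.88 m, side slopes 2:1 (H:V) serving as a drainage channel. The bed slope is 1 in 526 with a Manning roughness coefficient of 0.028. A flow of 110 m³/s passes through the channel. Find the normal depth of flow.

y_n = 3.6 m

Manning's equation rearranged: A R^(2/3) = nQ / (1·√S) = 0.028 × 110 / (√0.001901) = 70.64.
Trying y = 3.93 m: A R^(2/3) = 85.45 — high.
Trying y = 2.99 m: A R^(2/3) = 47.68 — low.
Trying y = 3.6 m: A R^(2/3) = 70.7 — matches.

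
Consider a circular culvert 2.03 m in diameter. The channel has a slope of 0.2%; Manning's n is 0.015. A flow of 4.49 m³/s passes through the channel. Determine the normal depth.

Manning's equation rearranged: A R^(2/3) = nQ / (1·√S) = 0.015 × 4.49 / (√0.002) = 1.506.
Trying y = 1.6 m: A R^(2/3) = 1.983 — high.
Trying y = 1.08 m: A R^(2/3) = 1.142 — low.
Trying y = 1.29 m: A R^(2/3) = 1.508 — matches.

y_n = 1.29 m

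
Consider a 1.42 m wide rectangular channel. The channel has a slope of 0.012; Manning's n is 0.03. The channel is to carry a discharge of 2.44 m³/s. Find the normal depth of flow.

Manning's equation rearranged: A R^(2/3) = nQ / (1·√S) = 0.03 × 2.44 / (√0.012) = 0.6682.
Try y = 1.06 m: A R^(2/3) = 0.8511 — high.
Try y = 0.687 m: A R^(2/3) = 0.4837 — low.
Try y = 0.878 m: A R^(2/3) = 0.6684 — close enough.

y_n = 0.878 m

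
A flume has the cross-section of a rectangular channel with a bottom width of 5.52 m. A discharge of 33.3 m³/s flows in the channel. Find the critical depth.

For a rectangular channel, critical depth y_c = (q²/g)^(1/3) where q = Q/b = 33.3/5.52 = 6.033 m²/s.
So y_c = (6.033²/9.81)^(1/3) = 1.55 m.

y_c = 1.55 m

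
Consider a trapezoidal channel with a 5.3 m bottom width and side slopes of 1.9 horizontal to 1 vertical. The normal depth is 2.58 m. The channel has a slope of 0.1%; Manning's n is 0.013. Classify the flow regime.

subcritical

With bottom width b = 5.3 m and side slope z = 1.9: A = (b + zy)y = (5.3 + 1.9×2.58)×2.58 = 26.32 m²; P = b + 2y√(1+z²) = 5.3 + 2×2.58×2.147 = 16.38 m.
Hydraulic radius R = A/P = 26.32/16.38 = 1.607 m.
V = (1/n) R^(2/3) √S = (1/0.013) × 1.607^(2/3) × √0.001 = 3.337 m/s. Hydraulic depth D_h = A/T = 26.32/15.1 = 1.743 m.
Froude number Fr = V/√(g·D_h) = 3.337/√(9.81×1.743) = 0.807, which is less than 1, so the flow is subcritical.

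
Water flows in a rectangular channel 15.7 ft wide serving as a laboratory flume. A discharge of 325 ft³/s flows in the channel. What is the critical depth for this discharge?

y_c = 2.37 ft

For a rectangular channel, critical depth y_c = (q²/g)^(1/3) where q = Q/b = 325/15.7 = 20.7 ft²/s.
So y_c = (20.7²/32.2)^(1/3) = 2.37 ft.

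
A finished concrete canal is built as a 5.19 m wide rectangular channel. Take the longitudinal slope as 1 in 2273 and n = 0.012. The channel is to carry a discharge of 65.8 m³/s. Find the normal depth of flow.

y_n = 5.06 m

Manning's equation rearranged: A R^(2/3) = nQ / (1·√S) = 0.012 × 65.8 / (√0.0004399) = 37.64.
Trying y = 5.78 m: A R^(2/3) = 44.24 — high.
Trying y = 4.26 m: A R^(2/3) = 30.4 — low.
Trying y = 5.06 m: A R^(2/3) = 37.63 — ≈ 37.64.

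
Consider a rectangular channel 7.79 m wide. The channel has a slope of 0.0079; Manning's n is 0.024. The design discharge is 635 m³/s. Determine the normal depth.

y_n = 10.9 m

Manning's equation rearranged: A R^(2/3) = nQ / (1·√S) = 0.024 × 635 / (√0.0079) = 171.5.
Trying y = 9.11 m: A R^(2/3) = 138.6 — short.
Trying y = 12.3 m: A R^(2/3) = 197.5 — over.
Trying y = 10.9 m: A R^(2/3) = 171.5 — ≈ 171.5.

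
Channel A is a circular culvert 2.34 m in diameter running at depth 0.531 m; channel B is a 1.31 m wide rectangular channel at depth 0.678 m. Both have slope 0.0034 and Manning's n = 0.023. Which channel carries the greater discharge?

Channel A: For a circular section of diameter D = 2.34 m at depth y = 0.531 m, the central angle is θ = 2 arccos(1 − 2y/D) = 1.986 rad. Then A = (D²/8)(θ − sin θ) = 0.7331 m² and P = Dθ/2 = 2.324 m. Hydraulic radius R = A/P = 0.7331/2.324 = 0.3155 m. Q_A = (1/0.023)·0.7331·0.3155^(2/3)·√0.0034 = 0.8613 m³/s.
Channel B: Flow area A = b·y = 1.31 × 0.678 = 0.8882 m². Wetted perimeter P = b + 2y = 1.31 + 2×0.678 = 2.666 m. Hydraulic radius R = A/P = 0.8882/2.666 = 0.3332 m. Q_B = (1/0.023)·0.8882·0.3332^(2/3)·√0.0034 = 1.082 m³/s.
Q_A = 0.8613 m³/s vs Q_B = 1.082 m³/s, so channel B carries more.

channel B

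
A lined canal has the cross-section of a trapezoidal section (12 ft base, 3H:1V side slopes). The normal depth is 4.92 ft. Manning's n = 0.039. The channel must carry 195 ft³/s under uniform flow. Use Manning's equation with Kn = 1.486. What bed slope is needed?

With bottom width b = 12 ft and side slope z = 3: A = (b + zy)y = (12 + 3×4.92)×4.92 = 131.7 ft²; P = b + 2y√(1+z²) = 12 + 2×4.92×3.162 = 43.12 ft.
Hydraulic radius R = A/P = 131.7/43.12 = 3.054 ft.
From Manning's equation, S = [nQ / (1.486 A R^(2/3))]² = [0.039 × 195 / (1.486 × 131.7 × 3.054^(2/3))]² = 0.000341.

S = 0.000341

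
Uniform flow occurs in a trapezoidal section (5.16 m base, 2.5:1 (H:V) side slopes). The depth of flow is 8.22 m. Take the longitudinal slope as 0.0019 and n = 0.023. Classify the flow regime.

With bottom width b = 5.16 m and side slope z = 2.5: A = (b + zy)y = (5.16 + 2.5×8.22)×8.22 = 211.3 m²; P = b + 2y√(1+z²) = 5.16 + 2×8.22×2.693 = 49.43 m.
Hydraulic radius R = A/P = 211.3/49.43 = 4.276 m.
V = (1/n) R^(2/3) √S = (1/0.023) × 4.276^(2/3) × √0.0019 = 4.993 m/s. Hydraulic depth D_h = A/T = 211.3/46.26 = 4.568 m.
Froude number Fr = V/√(g·D_h) = 4.993/√(9.81×4.568) = 0.746, which is less than 1, so the flow is subcritical.

subcritical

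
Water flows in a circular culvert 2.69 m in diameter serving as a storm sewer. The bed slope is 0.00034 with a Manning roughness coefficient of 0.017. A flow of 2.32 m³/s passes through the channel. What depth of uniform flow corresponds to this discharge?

Manning's equation rearranged: A R^(2/3) = nQ / (1·√S) = 0.017 × 2.32 / (√0.00034) = 2.139.
At y = 1.06 m: A R^(2/3) = 1.43 — short.
At y = 1.47 m: A R^(2/3) = 2.529 — over.
At y = 1.33 m: A R^(2/3) = 2.14 — close enough.

y_n = 1.33 m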